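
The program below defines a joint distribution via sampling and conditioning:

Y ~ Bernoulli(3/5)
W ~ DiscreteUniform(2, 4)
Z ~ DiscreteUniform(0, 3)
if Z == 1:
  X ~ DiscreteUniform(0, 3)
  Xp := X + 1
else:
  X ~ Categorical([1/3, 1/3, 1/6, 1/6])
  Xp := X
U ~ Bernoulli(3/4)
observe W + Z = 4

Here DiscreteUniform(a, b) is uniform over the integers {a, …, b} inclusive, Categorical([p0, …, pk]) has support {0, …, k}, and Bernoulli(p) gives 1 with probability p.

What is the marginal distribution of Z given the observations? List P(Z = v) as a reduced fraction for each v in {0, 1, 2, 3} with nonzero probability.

Enumerate traces; 48 have nonzero weight after conditioning:
  (Y=0, W=2, Z=2, X=0, U=0) weight 1/360
  (Y=0, W=2, Z=2, X=0, U=1) weight 1/120
  (Y=0, W=2, Z=2, X=1, U=0) weight 1/360
  (Y=0, W=2, Z=2, X=1, U=1) weight 1/120
  (Y=0, W=2, Z=2, X=2, U=0) weight 1/720
  (Y=0, W=2, Z=2, X=2, U=1) weight 1/240
  (Y=0, W=2, Z=2, X=3, U=0) weight 1/720
  (Y=0, W=2, Z=2, X=3, U=1) weight 1/240
  (Y=0, W=3, Z=1, X=0, U=0) weight 1/480
  (Y=0, W=4, Z=0, X=0, U=0) weight 1/360
  … 38 more
Group by Z:
  weight(Z=0) = 1/12
  weight(Z=1) = 1/12
  weight(Z=2) = 1/12
Total weight = 1/12 + 1/12 + 1/12 = 1/4
P(Z=0 | obs) = 1/12 / 1/4 = 1/3
P(Z=1 | obs) = 1/12 / 1/4 = 1/3
P(Z=2 | obs) = 1/12 / 1/4 = 1/3

P(Z=0) = 1/3, P(Z=1) = 1/3, P(Z=2) = 1/3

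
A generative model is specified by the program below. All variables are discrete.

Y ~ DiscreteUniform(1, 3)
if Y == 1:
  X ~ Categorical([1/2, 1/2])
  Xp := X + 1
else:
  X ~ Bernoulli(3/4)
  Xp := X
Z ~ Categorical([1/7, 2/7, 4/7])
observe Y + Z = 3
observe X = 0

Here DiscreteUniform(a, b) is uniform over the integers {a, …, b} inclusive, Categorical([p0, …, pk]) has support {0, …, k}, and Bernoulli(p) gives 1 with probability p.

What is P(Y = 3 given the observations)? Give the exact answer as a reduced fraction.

Enumerate traces; 3 have nonzero weight after conditioning:
  (Y=1, X=0, Z=2) weight 2/21
  (Y=2, X=0, Z=1) weight 1/42
  (Y=3, X=0, Z=0) weight 1/84
Group by Y:
  weight(Y=1) = 2/21
  weight(Y=2) = 1/42
  weight(Y=3) = 1/84
Total weight = 2/21 + 1/42 + 1/84 = 11/84
P(Y=1 | obs) = 2/21 / 11/84 = 8/11
P(Y=2 | obs) = 1/42 / 11/84 = 2/11
P(Y=3 | obs) = 1/84 / 11/84 = 1/11

P(Y = 3 | obs) = 1/11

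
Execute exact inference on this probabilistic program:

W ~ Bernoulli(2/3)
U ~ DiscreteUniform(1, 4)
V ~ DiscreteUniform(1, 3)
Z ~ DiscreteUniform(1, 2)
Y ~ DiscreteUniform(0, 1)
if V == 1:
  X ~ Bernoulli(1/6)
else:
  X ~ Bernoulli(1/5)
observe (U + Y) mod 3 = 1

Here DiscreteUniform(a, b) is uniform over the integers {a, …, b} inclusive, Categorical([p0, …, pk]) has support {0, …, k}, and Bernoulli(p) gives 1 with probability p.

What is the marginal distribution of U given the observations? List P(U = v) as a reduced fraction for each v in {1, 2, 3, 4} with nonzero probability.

P(U=1) = 1/3, P(U=3) = 1/3, P(U=4) = 1/3

Enumerate traces; 72 have nonzero weight after conditioning:
  (W=0, U=1, V=1, Z=1, Y=0, X=0) weight 5/864
  (W=0, U=1, V=1, Z=1, Y=0, X=1) weight 1/864
  (W=0, U=1, V=1, Z=2, Y=0, X=0) weight 5/864
  (W=0, U=1, V=1, Z=2, Y=0, X=1) weight 1/864
  (W=0, U=1, V=2, Z=1, Y=0, X=0) weight 1/180
  (W=0, U=1, V=2, Z=1, Y=0, X=1) weight 1/720
  (W=0, U=1, V=2, Z=2, Y=0, X=0) weight 1/180
  (W=0, U=1, V=2, Z=2, Y=0, X=1) weight 1/720
  (W=0, U=3, V=1, Z=1, Y=1, X=0) weight 5/864
  (W=0, U=4, V=1, Z=1, Y=0, X=0) weight 5/864
  … 62 more
Group by U:
  weight(U=1) = 1/8
  weight(U=3) = 1/8
  weight(U=4) = 1/8
Total weight = 1/8 + 1/8 + 1/8 = 3/8
P(U=1 | obs) = 1/8 / 3/8 = 1/3
P(U=3 | obs) = 1/8 / 3/8 = 1/3
P(U=4 | obs) = 1/8 / 3/8 = 1/3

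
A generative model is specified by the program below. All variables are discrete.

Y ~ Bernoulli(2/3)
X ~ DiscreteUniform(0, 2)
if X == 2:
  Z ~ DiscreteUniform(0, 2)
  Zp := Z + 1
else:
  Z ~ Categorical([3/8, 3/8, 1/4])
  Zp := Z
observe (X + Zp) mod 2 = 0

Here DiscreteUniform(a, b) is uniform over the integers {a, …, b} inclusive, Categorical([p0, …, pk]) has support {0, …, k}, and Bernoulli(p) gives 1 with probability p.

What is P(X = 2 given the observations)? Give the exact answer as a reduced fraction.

Enumerate traces; 8 have nonzero weight after conditioning:
  (Y=0, X=0, Z=0) weight 1/24
  (Y=0, X=0, Z=2) weight 1/36
  (Y=0, X=1, Z=1) weight 1/24
  (Y=0, X=2, Z=1) weight 1/27
  (Y=1, X=0, Z=0) weight 1/12
  (Y=1, X=0, Z=2) weight 1/18
  (Y=1, X=1, Z=1) weight 1/12
  (Y=1, X=2, Z=1) weight 2/27
Group by X:
  weight(X=0) = 5/24
  weight(X=1) = 1/8
  weight(X=2) = 1/9
Total weight = 5/24 + 1/8 + 1/9 = 4/9
P(X=0 | obs) = 5/24 / 4/9 = 15/32
P(X=1 | obs) = 1/8 / 4/9 = 9/32
P(X=2 | obs) = 1/9 / 4/9 = 1/4

P(X = 2 | obs) = 1/4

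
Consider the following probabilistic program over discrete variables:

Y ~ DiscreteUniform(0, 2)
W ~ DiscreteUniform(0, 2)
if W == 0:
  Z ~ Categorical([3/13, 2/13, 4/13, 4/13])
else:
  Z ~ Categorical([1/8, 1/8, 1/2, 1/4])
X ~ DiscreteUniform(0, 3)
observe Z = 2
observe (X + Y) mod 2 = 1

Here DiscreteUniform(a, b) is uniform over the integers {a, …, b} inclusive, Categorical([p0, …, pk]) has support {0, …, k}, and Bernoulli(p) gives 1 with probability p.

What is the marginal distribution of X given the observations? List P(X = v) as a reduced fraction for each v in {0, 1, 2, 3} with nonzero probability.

P(X=0) = 1/6, P(X=1) = 1/3, P(X=2) = 1/6, P(X=3) = 1/3

Enumerate traces; 18 have nonzero weight after conditioning:
  (Y=0, W=0, Z=2, X=1) weight 1/117
  (Y=0, W=0, Z=2, X=3) weight 1/117
  (Y=0, W=1, Z=2, X=1) weight 1/72
  (Y=0, W=1, Z=2, X=3) weight 1/72
  (Y=0, W=2, Z=2, X=1) weight 1/72
  (Y=0, W=2, Z=2, X=3) weight 1/72
  (Y=1, W=0, Z=2, X=0) weight 1/117
  (Y=1, W=0, Z=2, X=2) weight 1/117
  … 10 more
Group by X:
  weight(X=0) = 17/468
  weight(X=1) = 17/234
  weight(X=2) = 17/468
  weight(X=3) = 17/234
Total weight = 17/468 + 17/234 + 17/468 + 17/234 = 17/78
P(X=0 | obs) = 17/468 / 17/78 = 1/6
P(X=1 | obs) = 17/234 / 17/78 = 1/3
P(X=2 | obs) = 17/468 / 17/78 = 1/6
P(X=3 | obs) = 17/234 / 17/78 = 1/3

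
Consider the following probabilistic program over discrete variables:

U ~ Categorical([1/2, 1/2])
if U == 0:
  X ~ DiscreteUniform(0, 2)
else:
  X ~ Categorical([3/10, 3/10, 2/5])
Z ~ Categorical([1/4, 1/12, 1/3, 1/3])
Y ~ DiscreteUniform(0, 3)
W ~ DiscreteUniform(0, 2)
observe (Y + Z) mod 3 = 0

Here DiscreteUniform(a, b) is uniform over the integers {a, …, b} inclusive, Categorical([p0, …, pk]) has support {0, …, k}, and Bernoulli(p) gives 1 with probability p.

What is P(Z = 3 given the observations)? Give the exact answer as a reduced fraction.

P(Z = 3 | obs) = 8/19

Enumerate traces; 108 have nonzero weight after conditioning:
  (U=0, X=0, Z=0, Y=0, W=0) weight 1/288
  (U=0, X=0, Z=0, Y=0, W=1) weight 1/288
  (U=0, X=0, Z=0, Y=0, W=2) weight 1/288
  (U=0, X=0, Z=0, Y=3, W=0) weight 1/288
  (U=0, X=0, Z=0, Y=3, W=1) weight 1/288
  (U=0, X=0, Z=0, Y=3, W=2) weight 1/288
  (U=0, X=0, Z=1, Y=2, W=0) weight 1/864
  (U=0, X=0, Z=1, Y=2, W=1) weight 1/864
  (U=0, X=0, Z=2, Y=1, W=0) weight 1/216
  (U=0, X=0, Z=3, Y=0, W=0) weight 1/216
  … 98 more
Group by Z:
  weight(Z=0) = 1/8
  weight(Z=1) = 1/48
  weight(Z=2) = 1/12
  weight(Z=3) = 1/6
Total weight = 1/8 + 1/48 + 1/12 + 1/6 = 19/48
P(Z=0 | obs) = 1/8 / 19/48 = 6/19
P(Z=1 | obs) = 1/48 / 19/48 = 1/19
P(Z=2 | obs) = 1/12 / 19/48 = 4/19
P(Z=3 | obs) = 1/6 / 19/48 = 8/19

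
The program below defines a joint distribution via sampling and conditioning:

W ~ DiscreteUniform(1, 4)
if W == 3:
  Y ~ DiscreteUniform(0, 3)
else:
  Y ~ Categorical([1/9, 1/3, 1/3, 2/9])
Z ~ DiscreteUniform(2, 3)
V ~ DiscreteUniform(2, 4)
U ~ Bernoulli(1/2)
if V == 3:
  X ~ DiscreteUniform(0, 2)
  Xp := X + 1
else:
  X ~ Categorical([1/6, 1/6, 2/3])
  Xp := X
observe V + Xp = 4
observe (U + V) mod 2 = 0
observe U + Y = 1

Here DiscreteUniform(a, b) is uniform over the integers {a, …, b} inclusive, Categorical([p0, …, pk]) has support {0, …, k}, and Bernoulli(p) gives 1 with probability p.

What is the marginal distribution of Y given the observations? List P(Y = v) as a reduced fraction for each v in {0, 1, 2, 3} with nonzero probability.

Enumerate traces; 24 have nonzero weight after conditioning:
  (W=1, Y=0, Z=2, V=3, U=1, X=0) weight 1/1296
  (W=1, Y=0, Z=3, V=3, U=1, X=0) weight 1/1296
  (W=1, Y=1, Z=2, V=2, U=0, X=2) weight 1/216
  (W=1, Y=1, Z=2, V=4, U=0, X=0) weight 1/864
  (W=1, Y=1, Z=3, V=2, U=0, X=2) weight 1/216
  (W=1, Y=1, Z=3, V=4, U=0, X=0) weight 1/864
  (W=2, Y=0, Z=2, V=3, U=1, X=0) weight 1/1296
  (W=2, Y=0, Z=3, V=3, U=1, X=0) weight 1/1296
  … 16 more
Group by Y:
  weight(Y=0) = 7/864
  weight(Y=1) = 25/576
Total weight = 7/864 + 25/576 = 89/1728
P(Y=0 | obs) = 7/864 / 89/1728 = 14/89
P(Y=1 | obs) = 25/576 / 89/1728 = 75/89

P(Y=0) = 14/89, P(Y=1) = 75/89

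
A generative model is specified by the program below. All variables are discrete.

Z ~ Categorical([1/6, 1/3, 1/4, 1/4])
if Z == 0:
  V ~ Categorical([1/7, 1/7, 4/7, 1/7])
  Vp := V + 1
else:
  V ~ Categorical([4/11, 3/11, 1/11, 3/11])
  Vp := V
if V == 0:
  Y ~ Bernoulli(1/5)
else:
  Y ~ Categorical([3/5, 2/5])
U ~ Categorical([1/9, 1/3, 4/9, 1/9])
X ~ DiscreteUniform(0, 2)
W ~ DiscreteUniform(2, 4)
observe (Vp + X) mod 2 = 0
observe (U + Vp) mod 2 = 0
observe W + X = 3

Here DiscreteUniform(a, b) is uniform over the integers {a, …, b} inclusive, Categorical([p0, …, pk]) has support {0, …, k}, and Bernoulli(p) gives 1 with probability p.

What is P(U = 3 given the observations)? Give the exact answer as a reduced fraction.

P(U = 3 | obs) = 53/409

Enumerate traces; 64 have nonzero weight after conditioning:
  (Z=0, V=0, Y=0, U=1, X=1, W=2) weight 2/2835
  (Z=0, V=0, Y=0, U=3, X=1, W=2) weight 2/8505
  (Z=0, V=0, Y=1, U=1, X=1, W=2) weight 1/5670
  (Z=0, V=0, Y=1, U=3, X=1, W=2) weight 1/17010
  (Z=0, V=1, Y=0, U=0, X=0, W=3) weight 1/5670
  (Z=0, V=1, Y=0, U=2, X=0, W=3) weight 2/2835
  (Z=0, V=1, Y=1, U=0, X=0, W=3) weight 1/8505
  (Z=0, V=1, Y=1, U=2, X=0, W=3) weight 4/8505
  … 56 more
Group by U:
  weight(U=0) = 197/37422
  weight(U=1) = 265/12474
  weight(U=2) = 394/18711
  weight(U=3) = 265/37422
Total weight = 197/37422 + 265/12474 + 394/18711 + 265/37422 = 2045/37422
P(U=0 | obs) = 197/37422 / 2045/37422 = 197/2045
P(U=1 | obs) = 265/12474 / 2045/37422 = 159/409
P(U=2 | obs) = 394/18711 / 2045/37422 = 788/2045
P(U=3 | obs) = 265/37422 / 2045/37422 = 53/409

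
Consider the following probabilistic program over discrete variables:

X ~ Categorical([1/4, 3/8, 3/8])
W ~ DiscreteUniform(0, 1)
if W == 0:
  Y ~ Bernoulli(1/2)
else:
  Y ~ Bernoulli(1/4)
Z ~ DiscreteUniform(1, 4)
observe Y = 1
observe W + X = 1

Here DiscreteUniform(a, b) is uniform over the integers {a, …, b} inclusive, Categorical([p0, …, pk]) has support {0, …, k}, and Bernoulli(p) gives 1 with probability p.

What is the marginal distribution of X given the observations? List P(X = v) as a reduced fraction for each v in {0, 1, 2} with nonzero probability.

Enumerate traces; 8 have nonzero weight after conditioning:
  (X=0, W=1, Y=1, Z=1) weight 1/128
  (X=0, W=1, Y=1, Z=2) weight 1/128
  (X=0, W=1, Y=1, Z=3) weight 1/128
  (X=0, W=1, Y=1, Z=4) weight 1/128
  (X=1, W=0, Y=1, Z=1) weight 3/128
  (X=1, W=0, Y=1, Z=2) weight 3/128
  (X=1, W=0, Y=1, Z=3) weight 3/128
  (X=1, W=0, Y=1, Z=4) weight 3/128
Group by X:
  weight(X=0) = 1/32
  weight(X=1) = 3/32
Total weight = 1/32 + 3/32 = 1/8
P(X=0 | obs) = 1/32 / 1/8 = 1/4
P(X=1 | obs) = 3/32 / 1/8 = 3/4

P(X=0) = 1/4, P(X=1) = 3/4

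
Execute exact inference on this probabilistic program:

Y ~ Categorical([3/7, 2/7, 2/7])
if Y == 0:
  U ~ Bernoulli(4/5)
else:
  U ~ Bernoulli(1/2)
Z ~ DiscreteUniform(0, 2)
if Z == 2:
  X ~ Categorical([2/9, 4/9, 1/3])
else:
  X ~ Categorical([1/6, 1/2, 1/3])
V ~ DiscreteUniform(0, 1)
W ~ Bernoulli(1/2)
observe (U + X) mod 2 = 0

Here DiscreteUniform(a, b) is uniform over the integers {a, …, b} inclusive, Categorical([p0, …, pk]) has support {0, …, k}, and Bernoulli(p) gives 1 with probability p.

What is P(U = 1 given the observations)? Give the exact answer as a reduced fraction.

Enumerate traces; 108 have nonzero weight after conditioning:
  (Y=0, U=0, Z=0, X=0, V=0, W=0) weight 1/840
  (Y=0, U=0, Z=0, X=0, V=0, W=1) weight 1/840
  (Y=0, U=0, Z=0, X=0, V=1, W=0) weight 1/840
  (Y=0, U=0, Z=0, X=0, V=1, W=1) weight 1/840
  (Y=0, U=0, Z=0, X=2, V=0, W=0) weight 1/420
  (Y=0, U=0, Z=0, X=2, V=0, W=1) weight 1/420
  (Y=0, U=0, Z=0, X=2, V=1, W=0) weight 1/420
  (Y=0, U=0, Z=0, X=2, V=1, W=1) weight 1/420
  (Y=0, U=1, Z=0, X=1, V=0, W=0) weight 1/70
  … 99 more
Group by U:
  weight(U=0) = 26/135
  weight(U=1) = 286/945
Total weight = 26/135 + 286/945 = 52/105
P(U=0 | obs) = 26/135 / 52/105 = 7/18
P(U=1 | obs) = 286/945 / 52/105 = 11/18

P(U = 1 | obs) = 11/18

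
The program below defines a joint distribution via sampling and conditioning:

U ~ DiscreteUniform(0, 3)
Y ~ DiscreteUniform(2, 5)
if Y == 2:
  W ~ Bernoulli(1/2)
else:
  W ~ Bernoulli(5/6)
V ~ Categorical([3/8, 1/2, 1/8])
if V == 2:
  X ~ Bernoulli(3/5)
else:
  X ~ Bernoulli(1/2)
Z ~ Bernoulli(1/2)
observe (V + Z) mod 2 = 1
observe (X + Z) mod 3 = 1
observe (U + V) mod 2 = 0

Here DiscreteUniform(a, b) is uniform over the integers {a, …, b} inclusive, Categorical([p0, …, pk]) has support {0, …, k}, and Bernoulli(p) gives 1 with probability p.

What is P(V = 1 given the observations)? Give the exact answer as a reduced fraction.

Enumerate traces; 48 have nonzero weight after conditioning:
  (U=0, Y=2, W=0, V=0, X=0, Z=1) weight 3/1024
  (U=0, Y=2, W=0, V=2, X=0, Z=1) weight 1/1280
  (U=0, Y=2, W=1, V=0, X=0, Z=1) weight 3/1024
  (U=0, Y=2, W=1, V=2, X=0, Z=1) weight 1/1280
  (U=0, Y=3, W=0, V=0, X=0, Z=1) weight 1/1024
  (U=0, Y=3, W=0, V=2, X=0, Z=1) weight 1/3840
  (U=0, Y=3, W=1, V=0, X=0, Z=1) weight 5/1024
  (U=0, Y=3, W=1, V=2, X=0, Z=1) weight 1/768
  (U=1, Y=2, W=0, V=1, X=1, Z=0) weight 1/256
  … 39 more
Group by V:
  weight(V=0) = 3/64
  weight(V=1) = 1/16
  weight(V=2) = 1/80
Total weight = 3/64 + 1/16 + 1/80 = 39/320
P(V=0 | obs) = 3/64 / 39/320 = 5/13
P(V=1 | obs) = 1/16 / 39/320 = 20/39
P(V=2 | obs) = 1/80 / 39/320 = 4/39

P(V = 1 | obs) = 20/39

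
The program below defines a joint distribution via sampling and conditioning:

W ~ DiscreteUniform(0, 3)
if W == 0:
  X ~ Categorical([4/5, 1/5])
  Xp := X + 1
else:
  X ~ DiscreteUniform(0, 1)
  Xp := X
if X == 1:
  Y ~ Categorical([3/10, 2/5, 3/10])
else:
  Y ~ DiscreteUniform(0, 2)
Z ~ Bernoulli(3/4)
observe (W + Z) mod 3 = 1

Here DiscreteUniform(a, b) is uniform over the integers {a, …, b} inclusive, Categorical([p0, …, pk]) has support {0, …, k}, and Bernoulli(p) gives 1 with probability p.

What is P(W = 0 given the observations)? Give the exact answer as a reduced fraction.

P(W = 0 | obs) = 3/7

Enumerate traces; 18 have nonzero weight after conditioning:
  (W=0, X=0, Y=0, Z=1) weight 1/20
  (W=0, X=0, Y=1, Z=1) weight 1/20
  (W=0, X=0, Y=2, Z=1) weight 1/20
  (W=0, X=1, Y=0, Z=1) weight 9/800
  (W=0, X=1, Y=1, Z=1) weight 3/200
  (W=0, X=1, Y=2, Z=1) weight 9/800
  (W=1, X=0, Y=0, Z=0) weight 1/96
  (W=1, X=0, Y=1, Z=0) weight 1/96
  (W=3, X=0, Y=0, Z=1) weight 1/32
  … 9 more
Group by W:
  weight(W=0) = 3/16
  weight(W=1) = 1/16
  weight(W=3) = 3/16
Total weight = 3/16 + 1/16 + 3/16 = 7/16
P(W=0 | obs) = 3/16 / 7/16 = 3/7
P(W=1 | obs) = 1/16 / 7/16 = 1/7
P(W=3 | obs) = 3/16 / 7/16 = 3/7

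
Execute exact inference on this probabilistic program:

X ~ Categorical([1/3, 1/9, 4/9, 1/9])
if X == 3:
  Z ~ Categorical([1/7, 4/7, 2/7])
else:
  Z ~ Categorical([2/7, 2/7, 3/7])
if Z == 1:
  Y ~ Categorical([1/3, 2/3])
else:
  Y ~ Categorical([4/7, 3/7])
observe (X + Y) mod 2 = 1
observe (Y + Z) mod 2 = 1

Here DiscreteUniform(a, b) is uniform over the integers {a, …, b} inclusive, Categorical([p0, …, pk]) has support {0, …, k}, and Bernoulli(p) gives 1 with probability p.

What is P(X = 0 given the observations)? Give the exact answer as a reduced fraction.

Enumerate traces; 6 have nonzero weight after conditioning:
  (X=0, Z=0, Y=1) weight 2/49
  (X=0, Z=2, Y=1) weight 3/49
  (X=1, Z=1, Y=0) weight 2/189
  (X=2, Z=0, Y=1) weight 8/147
  (X=2, Z=2, Y=1) weight 4/49
  (X=3, Z=1, Y=0) weight 4/189
Group by X:
  weight(X=0) = 5/49
  weight(X=1) = 2/189
  weight(X=2) = 20/147
  weight(X=3) = 4/189
Total weight = 5/49 + 2/189 + 20/147 + 4/189 = 17/63
P(X=0 | obs) = 5/49 / 17/63 = 45/119
P(X=1 | obs) = 2/189 / 17/63 = 2/51
P(X=2 | obs) = 20/147 / 17/63 = 60/119
P(X=3 | obs) = 4/189 / 17/63 = 4/51

P(X = 0 | obs) = 45/119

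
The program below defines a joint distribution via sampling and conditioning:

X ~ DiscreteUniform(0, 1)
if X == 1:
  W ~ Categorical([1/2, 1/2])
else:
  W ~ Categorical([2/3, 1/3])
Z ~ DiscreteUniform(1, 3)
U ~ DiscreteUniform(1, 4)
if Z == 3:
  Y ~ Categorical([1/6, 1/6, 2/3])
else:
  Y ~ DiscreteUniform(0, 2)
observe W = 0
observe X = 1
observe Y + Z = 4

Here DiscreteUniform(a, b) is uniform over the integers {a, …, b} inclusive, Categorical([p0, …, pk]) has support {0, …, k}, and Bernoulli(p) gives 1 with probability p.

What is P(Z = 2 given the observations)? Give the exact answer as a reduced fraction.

Enumerate traces; 8 have nonzero weight after conditioning:
  (X=1, W=0, Z=2, U=1, Y=2) weight 1/144
  (X=1, W=0, Z=2, U=2, Y=2) weight 1/144
  (X=1, W=0, Z=2, U=3, Y=2) weight 1/144
  (X=1, W=0, Z=2, U=4, Y=2) weight 1/144
  (X=1, W=0, Z=3, U=1, Y=1) weight 1/288
  (X=1, W=0, Z=3, U=2, Y=1) weight 1/288
  (X=1, W=0, Z=3, U=3, Y=1) weight 1/288
  (X=1, W=0, Z=3, U=4, Y=1) weight 1/288
Group by Z:
  weight(Z=2) = 1/36
  weight(Z=3) = 1/72
Total weight = 1/36 + 1/72 = 1/24
P(Z=2 | obs) = 1/36 / 1/24 = 2/3
P(Z=3 | obs) = 1/72 / 1/24 = 1/3

P(Z = 2 | obs) = 2/3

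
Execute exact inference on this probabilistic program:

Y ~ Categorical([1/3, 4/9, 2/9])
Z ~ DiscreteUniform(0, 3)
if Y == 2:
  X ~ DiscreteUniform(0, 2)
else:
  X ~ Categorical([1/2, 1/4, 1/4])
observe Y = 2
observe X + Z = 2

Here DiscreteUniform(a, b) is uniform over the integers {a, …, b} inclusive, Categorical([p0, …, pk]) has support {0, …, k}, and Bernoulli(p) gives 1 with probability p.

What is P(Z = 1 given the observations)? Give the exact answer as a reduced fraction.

Enumerate traces; 3 have nonzero weight after conditioning:
  (Y=2, Z=0, X=2) weight 1/54
  (Y=2, Z=1, X=1) weight 1/54
  (Y=2, Z=2, X=0) weight 1/54
Group by Z:
  weight(Z=0) = 1/54
  weight(Z=1) = 1/54
  weight(Z=2) = 1/54
Total weight = 1/54 + 1/54 + 1/54 = 1/18
P(Z=0 | obs) = 1/54 / 1/18 = 1/3
P(Z=1 | obs) = 1/54 / 1/18 = 1/3
P(Z=2 | obs) = 1/54 / 1/18 = 1/3

P(Z = 1 | obs) = 1/3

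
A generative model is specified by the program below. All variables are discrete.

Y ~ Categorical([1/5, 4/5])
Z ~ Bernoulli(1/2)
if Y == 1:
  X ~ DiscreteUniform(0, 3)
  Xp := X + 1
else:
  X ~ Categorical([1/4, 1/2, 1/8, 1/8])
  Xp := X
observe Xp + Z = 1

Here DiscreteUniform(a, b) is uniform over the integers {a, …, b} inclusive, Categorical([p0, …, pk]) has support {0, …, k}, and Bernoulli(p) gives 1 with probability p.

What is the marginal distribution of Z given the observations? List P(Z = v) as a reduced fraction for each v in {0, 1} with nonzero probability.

Enumerate traces; 3 have nonzero weight after conditioning:
  (Y=0, Z=0, X=1) weight 1/20
  (Y=0, Z=1, X=0) weight 1/40
  (Y=1, Z=0, X=0) weight 1/10
Group by Z:
  weight(Z=0) = 3/20
  weight(Z=1) = 1/40
Total weight = 3/20 + 1/40 = 7/40
P(Z=0 | obs) = 3/20 / 7/40 = 6/7
P(Z=1 | obs) = 1/40 / 7/40 = 1/7

P(Z=0) = 6/7, P(Z=1) = 1/7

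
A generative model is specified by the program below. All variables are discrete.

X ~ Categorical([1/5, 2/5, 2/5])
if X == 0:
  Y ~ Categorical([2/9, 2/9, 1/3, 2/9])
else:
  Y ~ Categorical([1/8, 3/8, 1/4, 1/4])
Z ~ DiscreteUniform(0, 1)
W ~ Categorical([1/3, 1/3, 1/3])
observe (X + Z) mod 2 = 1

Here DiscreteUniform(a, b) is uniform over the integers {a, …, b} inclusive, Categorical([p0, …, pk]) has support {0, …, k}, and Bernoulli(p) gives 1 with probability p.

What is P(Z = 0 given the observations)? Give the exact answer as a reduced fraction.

Enumerate traces; 36 have nonzero weight after conditioning:
  (X=0, Y=0, Z=1, W=0) weight 1/135
  (X=0, Y=0, Z=1, W=1) weight 1/135
  (X=0, Y=0, Z=1, W=2) weight 1/135
  (X=0, Y=1, Z=1, W=0) weight 1/135
  (X=0, Y=1, Z=1, W=1) weight 1/135
  (X=0, Y=1, Z=1, W=2) weight 1/135
  (X=0, Y=2, Z=1, W=0) weight 1/90
  (X=0, Y=2, Z=1, W=1) weight 1/90
  (X=1, Y=0, Z=0, W=0) weight 1/120
  … 27 more
Group by Z:
  weight(Z=0) = 1/5
  weight(Z=1) = 3/10
Total weight = 1/5 + 3/10 = 1/2
P(Z=0 | obs) = 1/5 / 1/2 = 2/5
P(Z=1 | obs) = 3/10 / 1/2 = 3/5

P(Z = 0 | obs) = 2/5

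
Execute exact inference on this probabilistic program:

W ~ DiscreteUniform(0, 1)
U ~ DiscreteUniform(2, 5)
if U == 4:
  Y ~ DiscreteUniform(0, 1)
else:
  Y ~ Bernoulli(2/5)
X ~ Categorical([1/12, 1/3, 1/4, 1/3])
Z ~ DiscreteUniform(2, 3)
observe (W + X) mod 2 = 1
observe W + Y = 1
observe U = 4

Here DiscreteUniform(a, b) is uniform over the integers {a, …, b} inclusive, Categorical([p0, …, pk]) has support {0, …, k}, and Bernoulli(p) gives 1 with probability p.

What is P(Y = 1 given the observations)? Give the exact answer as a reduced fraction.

Enumerate traces; 8 have nonzero weight after conditioning:
  (W=0, U=4, Y=1, X=1, Z=2) weight 1/96
  (W=0, U=4, Y=1, X=1, Z=3) weight 1/96
  (W=0, U=4, Y=1, X=3, Z=2) weight 1/96
  (W=0, U=4, Y=1, X=3, Z=3) weight 1/96
  (W=1, U=4, Y=0, X=0, Z=2) weight 1/384
  (W=1, U=4, Y=0, X=0, Z=3) weight 1/384
  (W=1, U=4, Y=0, X=2, Z=2) weight 1/128
  (W=1, U=4, Y=0, X=2, Z=3) weight 1/128
Group by Y:
  weight(Y=0) = 1/48
  weight(Y=1) = 1/24
Total weight = 1/48 + 1/24 = 1/16
P(Y=0 | obs) = 1/48 / 1/16 = 1/3
P(Y=1 | obs) = 1/24 / 1/16 = 2/3

P(Y = 1 | obs) = 2/3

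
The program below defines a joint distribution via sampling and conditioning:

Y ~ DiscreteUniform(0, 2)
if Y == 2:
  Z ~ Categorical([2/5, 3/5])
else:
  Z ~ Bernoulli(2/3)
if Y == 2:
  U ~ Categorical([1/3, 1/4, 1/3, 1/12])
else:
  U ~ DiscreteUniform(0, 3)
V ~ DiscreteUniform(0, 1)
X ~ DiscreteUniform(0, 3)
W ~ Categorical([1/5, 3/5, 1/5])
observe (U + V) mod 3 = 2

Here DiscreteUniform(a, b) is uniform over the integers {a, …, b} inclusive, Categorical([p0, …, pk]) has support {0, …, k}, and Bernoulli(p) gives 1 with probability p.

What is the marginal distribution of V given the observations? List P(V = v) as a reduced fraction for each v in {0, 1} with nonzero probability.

P(V=0) = 10/19, P(V=1) = 9/19

Enumerate traces; 144 have nonzero weight after conditioning:
  (Y=0, Z=0, U=1, V=1, X=0, W=0) weight 1/1440
  (Y=0, Z=0, U=1, V=1, X=0, W=1) weight 1/480
  (Y=0, Z=0, U=1, V=1, X=0, W=2) weight 1/1440
  (Y=0, Z=0, U=1, V=1, X=1, W=0) weight 1/1440
  (Y=0, Z=0, U=1, V=1, X=1, W=1) weight 1/480
  (Y=0, Z=0, U=1, V=1, X=1, W=2) weight 1/1440
  (Y=0, Z=0, U=1, V=1, X=2, W=0) weight 1/1440
  (Y=0, Z=0, U=1, V=1, X=2, W=1) weight 1/480
  (Y=0, Z=0, U=2, V=0, X=0, W=0) weight 1/1440
  … 135 more
Group by V:
  weight(V=0) = 5/36
  weight(V=1) = 1/8
Total weight = 5/36 + 1/8 = 19/72
P(V=0 | obs) = 5/36 / 19/72 = 10/19
P(V=1 | obs) = 1/8 / 19/72 = 9/19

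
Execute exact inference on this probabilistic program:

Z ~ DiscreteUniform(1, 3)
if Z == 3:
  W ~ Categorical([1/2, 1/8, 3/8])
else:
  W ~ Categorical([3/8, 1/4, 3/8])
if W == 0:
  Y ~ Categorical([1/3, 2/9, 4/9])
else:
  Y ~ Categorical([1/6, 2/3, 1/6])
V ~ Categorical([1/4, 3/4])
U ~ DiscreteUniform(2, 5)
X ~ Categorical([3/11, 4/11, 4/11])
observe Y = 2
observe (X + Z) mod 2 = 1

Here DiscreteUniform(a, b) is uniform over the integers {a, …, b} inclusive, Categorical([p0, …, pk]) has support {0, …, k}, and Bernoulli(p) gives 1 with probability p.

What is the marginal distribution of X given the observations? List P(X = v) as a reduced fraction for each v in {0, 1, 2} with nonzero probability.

P(X=0) = 249/737, P(X=1) = 156/737, P(X=2) = 332/737

Enumerate traces; 120 have nonzero weight after conditioning:
  (Z=1, W=0, Y=2, V=0, U=2, X=0) weight 1/1056
  (Z=1, W=0, Y=2, V=0, U=2, X=2) weight 1/792
  (Z=1, W=0, Y=2, V=0, U=3, X=0) weight 1/1056
  (Z=1, W=0, Y=2, V=0, U=3, X=2) weight 1/792
  (Z=1, W=0, Y=2, V=0, U=4, X=0) weight 1/1056
  (Z=1, W=0, Y=2, V=0, U=4, X=2) weight 1/792
  (Z=1, W=0, Y=2, V=0, U=5, X=0) weight 1/1056
  (Z=1, W=0, Y=2, V=0, U=5, X=2) weight 1/792
  (Z=2, W=0, Y=2, V=0, U=2, X=1) weight 1/792
  … 111 more
Group by X:
  weight(X=0) = 83/1584
  weight(X=1) = 13/396
  weight(X=2) = 83/1188
Total weight = 83/1584 + 13/396 + 83/1188 = 67/432
P(X=0 | obs) = 83/1584 / 67/432 = 249/737
P(X=1 | obs) = 13/396 / 67/432 = 156/737
P(X=2 | obs) = 83/1188 / 67/432 = 332/737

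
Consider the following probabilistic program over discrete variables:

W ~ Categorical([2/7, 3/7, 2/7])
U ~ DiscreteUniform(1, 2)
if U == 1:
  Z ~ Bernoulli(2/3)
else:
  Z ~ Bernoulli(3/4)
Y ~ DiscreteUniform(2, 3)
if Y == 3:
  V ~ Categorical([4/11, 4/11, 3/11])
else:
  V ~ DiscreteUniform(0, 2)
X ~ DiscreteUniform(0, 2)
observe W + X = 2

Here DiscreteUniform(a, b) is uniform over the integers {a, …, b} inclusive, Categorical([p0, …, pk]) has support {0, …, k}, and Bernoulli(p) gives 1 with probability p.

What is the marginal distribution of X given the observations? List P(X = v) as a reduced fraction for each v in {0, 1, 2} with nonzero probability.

Enumerate traces; 72 have nonzero weight after conditioning:
  (W=0, U=1, Z=0, Y=2, V=0, X=2) weight 1/378
  (W=0, U=1, Z=0, Y=2, V=1, X=2) weight 1/378
  (W=0, U=1, Z=0, Y=2, V=2, X=2) weight 1/378
  (W=0, U=1, Z=0, Y=3, V=0, X=2) weight 2/693
  (W=0, U=1, Z=0, Y=3, V=1, X=2) weight 2/693
  (W=0, U=1, Z=0, Y=3, V=2, X=2) weight 1/462
  (W=0, U=1, Z=1, Y=2, V=0, X=2) weight 1/189
  (W=0, U=1, Z=1, Y=2, V=1, X=2) weight 1/189
  (W=1, U=1, Z=0, Y=2, V=0, X=1) weight 1/252
  (W=2, U=1, Z=0, Y=2, V=0, X=0) weight 1/378
  … 62 more
Group by X:
  weight(X=0) = 2/21
  weight(X=1) = 1/7
  weight(X=2) = 2/21
Total weight = 2/21 + 1/7 + 2/21 = 1/3
P(X=0 | obs) = 2/21 / 1/3 = 2/7
P(X=1 | obs) = 1/7 / 1/3 = 3/7
P(X=2 | obs) = 2/21 / 1/3 = 2/7

P(X=0) = 2/7, P(X=1) = 3/7, P(X=2) = 2/7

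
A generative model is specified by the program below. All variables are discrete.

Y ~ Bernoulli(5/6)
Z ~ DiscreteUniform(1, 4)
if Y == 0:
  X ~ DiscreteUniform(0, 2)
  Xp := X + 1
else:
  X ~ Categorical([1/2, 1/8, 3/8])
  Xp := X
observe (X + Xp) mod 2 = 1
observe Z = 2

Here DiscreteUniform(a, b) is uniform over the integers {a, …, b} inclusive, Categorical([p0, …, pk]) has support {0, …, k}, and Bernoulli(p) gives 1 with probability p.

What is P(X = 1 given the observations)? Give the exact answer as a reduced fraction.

P(X = 1 | obs) = 1/3

Enumerate traces; 3 have nonzero weight after conditioning:
  (Y=0, Z=2, X=0) weight 1/72
  (Y=0, Z=2, X=1) weight 1/72
  (Y=0, Z=2, X=2) weight 1/72
Group by X:
  weight(X=0) = 1/72
  weight(X=1) = 1/72
  weight(X=2) = 1/72
Total weight = 1/72 + 1/72 + 1/72 = 1/24
P(X=0 | obs) = 1/72 / 1/24 = 1/3
P(X=1 | obs) = 1/72 / 1/24 = 1/3
P(X=2 | obs) = 1/72 / 1/24 = 1/3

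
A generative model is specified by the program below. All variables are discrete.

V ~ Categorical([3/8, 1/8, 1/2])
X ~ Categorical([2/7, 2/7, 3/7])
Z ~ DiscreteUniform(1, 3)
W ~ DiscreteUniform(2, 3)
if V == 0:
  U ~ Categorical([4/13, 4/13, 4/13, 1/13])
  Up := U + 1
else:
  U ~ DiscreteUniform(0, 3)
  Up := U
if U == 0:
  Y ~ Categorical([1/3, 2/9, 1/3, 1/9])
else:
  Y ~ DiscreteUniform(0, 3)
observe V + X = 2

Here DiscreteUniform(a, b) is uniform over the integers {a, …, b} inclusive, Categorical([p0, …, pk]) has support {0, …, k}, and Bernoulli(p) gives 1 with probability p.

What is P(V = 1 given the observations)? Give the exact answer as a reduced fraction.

Enumerate traces; 288 have nonzero weight after conditioning:
  (V=0, X=2, Z=1, W=2, U=0, Y=0) weight 1/364
  (V=0, X=2, Z=1, W=2, U=0, Y=1) weight 1/546
  (V=0, X=2, Z=1, W=2, U=0, Y=2) weight 1/364
  (V=0, X=2, Z=1, W=2, U=0, Y=3) weight 1/1092
  (V=0, X=2, Z=1, W=2, U=1, Y=0) weight 3/1456
  (V=0, X=2, Z=1, W=2, U=1, Y=1) weight 3/1456
  (V=0, X=2, Z=1, W=2, U=1, Y=2) weight 3/1456
  (V=0, X=2, Z=1, W=2, U=1, Y=3) weight 3/1456
  (V=1, X=1, Z=1, W=2, U=0, Y=0) weight 1/2016
  (V=2, X=0, Z=1, W=2, U=0, Y=0) weight 1/504
  … 278 more
Group by V:
  weight(V=0) = 9/56
  weight(V=1) = 1/28
  weight(V=2) = 1/7
Total weight = 9/56 + 1/28 + 1/7 = 19/56
P(V=0 | obs) = 9/56 / 19/56 = 9/19
P(V=1 | obs) = 1/28 / 19/56 = 2/19
P(V=2 | obs) = 1/7 / 19/56 = 8/19

P(V = 1 | obs) = 2/19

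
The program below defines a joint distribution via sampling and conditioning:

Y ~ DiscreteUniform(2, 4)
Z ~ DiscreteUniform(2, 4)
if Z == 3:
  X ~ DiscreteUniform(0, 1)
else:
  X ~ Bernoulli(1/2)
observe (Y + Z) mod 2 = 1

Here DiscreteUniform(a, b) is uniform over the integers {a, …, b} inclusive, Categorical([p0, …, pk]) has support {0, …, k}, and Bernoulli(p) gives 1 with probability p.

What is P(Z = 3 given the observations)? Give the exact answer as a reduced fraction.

P(Z = 3 | obs) = 1/2

Enumerate traces; 8 have nonzero weight after conditioning:
  (Y=2, Z=3, X=0) weight 1/18
  (Y=2, Z=3, X=1) weight 1/18
  (Y=3, Z=2, X=0) weight 1/18
  (Y=3, Z=2, X=1) weight 1/18
  (Y=3, Z=4, X=0) weight 1/18
  (Y=3, Z=4, X=1) weight 1/18
  (Y=4, Z=3, X=0) weight 1/18
  (Y=4, Z=3, X=1) weight 1/18
Group by Z:
  weight(Z=2) = 1/9
  weight(Z=3) = 2/9
  weight(Z=4) = 1/9
Total weight = 1/9 + 2/9 + 1/9 = 4/9
P(Z=2 | obs) = 1/9 / 4/9 = 1/4
P(Z=3 | obs) = 2/9 / 4/9 = 1/2
P(Z=4 | obs) = 1/9 / 4/9 = 1/4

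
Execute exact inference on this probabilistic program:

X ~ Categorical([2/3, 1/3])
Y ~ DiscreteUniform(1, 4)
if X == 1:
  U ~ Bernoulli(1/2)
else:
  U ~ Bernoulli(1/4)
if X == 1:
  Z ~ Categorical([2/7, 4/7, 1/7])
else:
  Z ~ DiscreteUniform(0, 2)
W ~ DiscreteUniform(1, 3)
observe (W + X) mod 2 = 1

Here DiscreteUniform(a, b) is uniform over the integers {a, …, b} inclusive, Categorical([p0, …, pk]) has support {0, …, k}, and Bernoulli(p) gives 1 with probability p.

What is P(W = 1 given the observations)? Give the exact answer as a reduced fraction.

Enumerate traces; 72 have nonzero weight after conditioning:
  (X=0, Y=1, U=0, Z=0, W=1) weight 1/72
  (X=0, Y=1, U=0, Z=0, W=3) weight 1/72
  (X=0, Y=1, U=0, Z=1, W=1) weight 1/72
  (X=0, Y=1, U=0, Z=1, W=3) weight 1/72
  (X=0, Y=1, U=0, Z=2, W=1) weight 1/72
  (X=0, Y=1, U=0, Z=2, W=3) weight 1/72
  (X=0, Y=1, U=1, Z=0, W=1) weight 1/216
  (X=0, Y=1, U=1, Z=0, W=3) weight 1/216
  (X=1, Y=1, U=0, Z=0, W=2) weight 1/252
  … 63 more
Group by W:
  weight(W=1) = 2/9
  weight(W=2) = 1/9
  weight(W=3) = 2/9
Total weight = 2/9 + 1/9 + 2/9 = 5/9
P(W=1 | obs) = 2/9 / 5/9 = 2/5
P(W=2 | obs) = 1/9 / 5/9 = 1/5
P(W=3 | obs) = 2/9 / 5/9 = 2/5

P(W = 1 | obs) = 2/5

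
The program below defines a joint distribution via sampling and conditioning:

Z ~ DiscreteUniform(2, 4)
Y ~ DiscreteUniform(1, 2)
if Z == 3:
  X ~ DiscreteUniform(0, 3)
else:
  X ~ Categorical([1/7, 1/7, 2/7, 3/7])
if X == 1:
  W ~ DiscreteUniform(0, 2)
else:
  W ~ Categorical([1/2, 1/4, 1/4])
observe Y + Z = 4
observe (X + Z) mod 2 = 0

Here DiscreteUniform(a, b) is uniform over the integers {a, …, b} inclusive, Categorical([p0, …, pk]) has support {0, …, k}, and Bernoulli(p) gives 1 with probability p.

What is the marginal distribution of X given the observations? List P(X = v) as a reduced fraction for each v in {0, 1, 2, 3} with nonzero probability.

Enumerate traces; 12 have nonzero weight after conditioning:
  (Z=2, Y=2, X=0, W=0) weight 1/84
  (Z=2, Y=2, X=0, W=1) weight 1/168
  (Z=2, Y=2, X=0, W=2) weight 1/168
  (Z=2, Y=2, X=2, W=0) weight 1/42
  (Z=2, Y=2, X=2, W=1) weight 1/84
  (Z=2, Y=2, X=2, W=2) weight 1/84
  (Z=3, Y=1, X=1, W=0) weight 1/72
  (Z=3, Y=1, X=1, W=1) weight 1/72
  (Z=3, Y=1, X=3, W=0) weight 1/48
  … 3 more
Group by X:
  weight(X=0) = 1/42
  weight(X=1) = 1/24
  weight(X=2) = 1/21
  weight(X=3) = 1/24
Total weight = 1/42 + 1/24 + 1/21 + 1/24 = 13/84
P(X=0 | obs) = 1/42 / 13/84 = 2/13
P(X=1 | obs) = 1/24 / 13/84 = 7/26
P(X=2 | obs) = 1/21 / 13/84 = 4/13
P(X=3 | obs) = 1/24 / 13/84 = 7/26

P(X=0) = 2/13, P(X=1) = 7/26, P(X=2) = 4/13, P(X=3) = 7/26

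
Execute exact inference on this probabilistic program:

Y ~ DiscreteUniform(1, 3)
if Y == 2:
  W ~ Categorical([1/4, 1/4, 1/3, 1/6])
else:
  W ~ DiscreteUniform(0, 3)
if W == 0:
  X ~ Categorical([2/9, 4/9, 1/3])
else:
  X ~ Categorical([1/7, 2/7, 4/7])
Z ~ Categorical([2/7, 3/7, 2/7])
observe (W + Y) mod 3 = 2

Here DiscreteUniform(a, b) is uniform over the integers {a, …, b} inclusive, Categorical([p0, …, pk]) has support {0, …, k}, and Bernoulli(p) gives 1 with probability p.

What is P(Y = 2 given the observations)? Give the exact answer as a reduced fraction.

Enumerate traces; 36 have nonzero weight after conditioning:
  (Y=1, W=1, X=0, Z=0) weight 1/294
  (Y=1, W=1, X=0, Z=1) weight 1/196
  (Y=1, W=1, X=0, Z=2) weight 1/294
  (Y=1, W=1, X=1, Z=0) weight 1/147
  (Y=1, W=1, X=1, Z=1) weight 1/98
  (Y=1, W=1, X=1, Z=2) weight 1/147
  (Y=1, W=1, X=2, Z=0) weight 2/147
  (Y=1, W=1, X=2, Z=1) weight 1/49
  (Y=2, W=0, X=0, Z=0) weight 1/189
  (Y=3, W=2, X=0, Z=0) weight 1/294
  … 26 more
Group by Y:
  weight(Y=1) = 1/12
  weight(Y=2) = 5/36
  weight(Y=3) = 1/12
Total weight = 1/12 + 5/36 + 1/12 = 11/36
P(Y=1 | obs) = 1/12 / 11/36 = 3/11
P(Y=2 | obs) = 5/36 / 11/36 = 5/11
P(Y=3 | obs) = 1/12 / 11/36 = 3/11

P(Y = 2 | obs) = 5/11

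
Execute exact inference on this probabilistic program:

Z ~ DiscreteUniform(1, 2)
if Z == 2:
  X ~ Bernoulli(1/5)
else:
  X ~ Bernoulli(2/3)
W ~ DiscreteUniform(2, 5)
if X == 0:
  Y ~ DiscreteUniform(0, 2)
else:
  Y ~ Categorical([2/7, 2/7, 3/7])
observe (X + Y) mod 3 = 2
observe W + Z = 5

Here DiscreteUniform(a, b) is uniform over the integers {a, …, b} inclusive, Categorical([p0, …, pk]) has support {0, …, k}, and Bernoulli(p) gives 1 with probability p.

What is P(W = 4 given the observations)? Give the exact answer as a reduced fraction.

P(W = 4 | obs) = 95/197

Enumerate traces; 4 have nonzero weight after conditioning:
  (Z=1, X=0, W=4, Y=2) weight 1/72
  (Z=1, X=1, W=4, Y=1) weight 1/42
  (Z=2, X=0, W=3, Y=2) weight 1/30
  (Z=2, X=1, W=3, Y=1) weight 1/140
Group by W:
  weight(W=3) = 17/420
  weight(W=4) = 19/504
Total weight = 17/420 + 19/504 = 197/2520
P(W=3 | obs) = 17/420 / 197/2520 = 102/197
P(W=4 | obs) = 19/504 / 197/2520 = 95/197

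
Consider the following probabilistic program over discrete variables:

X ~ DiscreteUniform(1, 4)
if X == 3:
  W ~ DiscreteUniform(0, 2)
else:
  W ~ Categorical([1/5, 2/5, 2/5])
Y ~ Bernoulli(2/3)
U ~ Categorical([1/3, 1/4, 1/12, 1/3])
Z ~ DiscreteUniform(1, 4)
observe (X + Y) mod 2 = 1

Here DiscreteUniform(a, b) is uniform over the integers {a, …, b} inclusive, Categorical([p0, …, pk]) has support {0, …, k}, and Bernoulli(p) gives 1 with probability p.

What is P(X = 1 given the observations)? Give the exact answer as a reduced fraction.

P(X = 1 | obs) = 1/6

Enumerate traces; 192 have nonzero weight after conditioning:
  (X=1, W=0, Y=0, U=0, Z=1) weight 1/720
  (X=1, W=0, Y=0, U=0, Z=2) weight 1/720
  (X=1, W=0, Y=0, U=0, Z=3) weight 1/720
  (X=1, W=0, Y=0, U=0, Z=4) weight 1/720
  (X=1, W=0, Y=0, U=1, Z=1) weight 1/960
  (X=1, W=0, Y=0, U=1, Z=2) weight 1/960
  (X=1, W=0, Y=0, U=1, Z=3) weight 1/960
  (X=1, W=0, Y=0, U=1, Z=4) weight 1/960
  (X=2, W=0, Y=1, U=0, Z=1) weight 1/360
  (X=3, W=0, Y=0, U=0, Z=1) weight 1/432
  … 182 more
Group by X:
  weight(X=1) = 1/12
  weight(X=2) = 1/6
  weight(X=3) = 1/12
  weight(X=4) = 1/6
Total weight = 1/12 + 1/6 + 1/12 + 1/6 = 1/2
P(X=1 | obs) = 1/12 / 1/2 = 1/6
P(X=2 | obs) = 1/6 / 1/2 = 1/3
P(X=3 | obs) = 1/12 / 1/2 = 1/6
P(X=4 | obs) = 1/6 / 1/2 = 1/3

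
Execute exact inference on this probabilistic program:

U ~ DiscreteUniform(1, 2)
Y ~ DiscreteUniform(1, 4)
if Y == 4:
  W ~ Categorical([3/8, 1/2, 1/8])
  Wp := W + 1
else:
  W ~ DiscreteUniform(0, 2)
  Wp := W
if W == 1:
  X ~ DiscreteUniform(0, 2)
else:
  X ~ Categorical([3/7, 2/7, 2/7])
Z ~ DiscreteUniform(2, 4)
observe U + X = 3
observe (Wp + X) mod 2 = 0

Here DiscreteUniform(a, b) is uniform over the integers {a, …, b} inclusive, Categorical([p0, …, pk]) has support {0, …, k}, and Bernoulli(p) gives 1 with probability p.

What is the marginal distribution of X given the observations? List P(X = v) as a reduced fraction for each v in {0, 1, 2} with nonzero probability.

Enumerate traces; 36 have nonzero weight after conditioning:
  (U=1, Y=1, W=0, X=2, Z=2) weight 1/252
  (U=1, Y=1, W=0, X=2, Z=3) weight 1/252
  (U=1, Y=1, W=0, X=2, Z=4) weight 1/252
  (U=1, Y=1, W=2, X=2, Z=2) weight 1/252
  (U=1, Y=1, W=2, X=2, Z=3) weight 1/252
  (U=1, Y=1, W=2, X=2, Z=4) weight 1/252
  (U=1, Y=2, W=0, X=2, Z=2) weight 1/252
  (U=1, Y=2, W=0, X=2, Z=3) weight 1/252
  (U=2, Y=1, W=1, X=1, Z=2) weight 1/216
  … 27 more
Group by X:
  weight(X=1) = 5/84
  weight(X=2) = 31/336
Total weight = 5/84 + 31/336 = 17/112
P(X=1 | obs) = 5/84 / 17/112 = 20/51
P(X=2 | obs) = 31/336 / 17/112 = 31/51

P(X=1) = 20/51, P(X=2) = 31/51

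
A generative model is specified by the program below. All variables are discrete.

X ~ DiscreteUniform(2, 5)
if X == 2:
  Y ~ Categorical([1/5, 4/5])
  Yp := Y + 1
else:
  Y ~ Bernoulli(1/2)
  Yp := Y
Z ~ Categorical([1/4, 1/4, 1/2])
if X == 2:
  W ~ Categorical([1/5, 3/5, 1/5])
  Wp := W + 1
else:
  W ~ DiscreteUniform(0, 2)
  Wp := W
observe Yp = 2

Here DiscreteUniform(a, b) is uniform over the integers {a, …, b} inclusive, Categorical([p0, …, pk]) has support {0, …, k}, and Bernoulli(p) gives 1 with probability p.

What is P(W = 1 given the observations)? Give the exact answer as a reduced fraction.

P(W = 1 | obs) = 3/5

Enumerate traces; 9 have nonzero weight after conditioning:
  (X=2, Y=1, Z=0, W=0) weight 1/100
  (X=2, Y=1, Z=0, W=1) weight 3/100
  (X=2, Y=1, Z=0, W=2) weight 1/100
  (X=2, Y=1, Z=1, W=0) weight 1/100
  (X=2, Y=1, Z=1, W=1) weight 3/100
  (X=2, Y=1, Z=1, W=2) weight 1/100
  (X=2, Y=1, Z=2, W=0) weight 1/50
  (X=2, Y=1, Z=2, W=1) weight 3/50
  … 1 more
Group by W:
  weight(W=0) = 1/25
  weight(W=1) = 3/25
  weight(W=2) = 1/25
Total weight = 1/25 + 3/25 + 1/25 = 1/5
P(W=0 | obs) = 1/25 / 1/5 = 1/5
P(W=1 | obs) = 3/25 / 1/5 = 3/5
P(W=2 | obs) = 1/25 / 1/5 = 1/5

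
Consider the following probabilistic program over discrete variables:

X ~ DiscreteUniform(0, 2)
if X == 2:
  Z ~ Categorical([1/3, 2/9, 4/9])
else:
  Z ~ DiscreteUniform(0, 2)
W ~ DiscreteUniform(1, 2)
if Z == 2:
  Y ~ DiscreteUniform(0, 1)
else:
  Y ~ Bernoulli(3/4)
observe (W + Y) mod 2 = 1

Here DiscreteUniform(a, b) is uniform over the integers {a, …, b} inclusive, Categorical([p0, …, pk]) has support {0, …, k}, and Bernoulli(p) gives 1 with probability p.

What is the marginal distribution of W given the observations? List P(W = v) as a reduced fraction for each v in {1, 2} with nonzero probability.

P(W=1) = 37/108, P(W=2) = 71/108

Enumerate traces; 18 have nonzero weight after conditioning:
  (X=0, Z=0, W=1, Y=0) weight 1/72
  (X=0, Z=0, W=2, Y=1) weight 1/24
  (X=0, Z=1, W=1, Y=0) weight 1/72
  (X=0, Z=1, W=2, Y=1) weight 1/24
  (X=0, Z=2, W=1, Y=0) weight 1/36
  (X=0, Z=2, W=2, Y=1) weight 1/36
  (X=1, Z=0, W=1, Y=0) weight 1/72
  (X=1, Z=0, W=2, Y=1) weight 1/24
  … 10 more
Group by W:
  weight(W=1) = 37/216
  weight(W=2) = 71/216
Total weight = 37/216 + 71/216 = 1/2
P(W=1 | obs) = 37/216 / 1/2 = 37/108
P(W=2 | obs) = 71/216 / 1/2 = 71/108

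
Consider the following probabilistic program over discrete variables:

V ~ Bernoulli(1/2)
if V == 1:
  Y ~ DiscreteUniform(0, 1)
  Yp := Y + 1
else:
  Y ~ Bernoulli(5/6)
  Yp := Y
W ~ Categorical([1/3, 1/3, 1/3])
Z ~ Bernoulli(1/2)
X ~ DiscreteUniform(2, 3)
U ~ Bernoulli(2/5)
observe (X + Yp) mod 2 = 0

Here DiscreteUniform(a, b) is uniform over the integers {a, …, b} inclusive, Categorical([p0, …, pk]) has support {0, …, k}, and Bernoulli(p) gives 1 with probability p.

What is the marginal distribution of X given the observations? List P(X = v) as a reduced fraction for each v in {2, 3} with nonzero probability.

P(X=2) = 1/3, P(X=3) = 2/3

Enumerate traces; 48 have nonzero weight after conditioning:
  (V=0, Y=0, W=0, Z=0, X=2, U=0) weight 1/240
  (V=0, Y=0, W=0, Z=0, X=2, U=1) weight 1/360
  (V=0, Y=0, W=0, Z=1, X=2, U=0) weight 1/240
  (V=0, Y=0, W=0, Z=1, X=2, U=1) weight 1/360
  (V=0, Y=0, W=1, Z=0, X=2, U=0) weight 1/240
  (V=0, Y=0, W=1, Z=0, X=2, U=1) weight 1/360
  (V=0, Y=0, W=1, Z=1, X=2, U=0) weight 1/240
  (V=0, Y=0, W=1, Z=1, X=2, U=1) weight 1/360
  (V=0, Y=1, W=0, Z=0, X=3, U=0) weight 1/48
  … 39 more
Group by X:
  weight(X=2) = 1/6
  weight(X=3) = 1/3
Total weight = 1/6 + 1/3 = 1/2
P(X=2 | obs) = 1/6 / 1/2 = 1/3
P(X=3 | obs) = 1/3 / 1/2 = 2/3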